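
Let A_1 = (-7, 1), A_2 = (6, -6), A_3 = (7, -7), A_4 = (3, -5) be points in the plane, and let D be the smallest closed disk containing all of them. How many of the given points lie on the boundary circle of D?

2

A smallest enclosing disk is always determined by at most three of the input points on its boundary.
The farthest pair is A_1–A_3 with squared distance 260. The circle on this segment as diameter has centre (0, -3) and r² = 260/4 = 65.
Check A_2: distance² to centre = 45 ≤ 65, so it lies inside.
All remaining points lie in this disk, and no smaller disk contains both endpoints, so this is the minimum enclosing circle.
The points at distance exactly r from the centre are A_1, A_3 — 2 points.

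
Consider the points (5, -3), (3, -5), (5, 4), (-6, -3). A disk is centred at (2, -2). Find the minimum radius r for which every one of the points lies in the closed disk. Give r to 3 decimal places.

The required radius is the distance from (2, -2) to the farthest point.
Squared distances: 10, 10, 45, 65.
Maximum is 65, attained at (-6, -3).
r = √65 ≈ 8.062.

8.062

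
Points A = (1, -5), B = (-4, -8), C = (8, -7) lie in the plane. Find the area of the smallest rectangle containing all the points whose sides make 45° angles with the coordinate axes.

In coordinates u = x + y, v = x − y the rectangle is axis-aligned; the map (x,y)→(u,v) scales areas by 2.
u-values: -4, -12, 1; range = 1 − (-12) = 13.
v-values: 6, 4, 15; range = 15 − 4 = 11.
Area = (13 × 11) / 2 = 71.5.

71.5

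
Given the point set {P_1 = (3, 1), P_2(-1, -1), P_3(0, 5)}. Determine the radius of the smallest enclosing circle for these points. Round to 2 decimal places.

3.09

Side lengths²: P_1P_2² = 20, P_1P_3² = 25, P_2P_3² = 37.
Since P_2P_3² = 37 < 25 + 20 = 45, the triangle is acute, so the smallest enclosing circle is the circumcircle.
Circumcentre = (1/22, 21/11), r² = 4625/484.
r = √(4625/484) ≈ 3.09.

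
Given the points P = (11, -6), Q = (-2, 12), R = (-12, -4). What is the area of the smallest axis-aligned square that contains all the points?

The bounding box has width 23 and height 18.
An axis-aligned square enclosing the set must have side ≥ max(width, height).
So the minimum side is max(23, 18) = 23.
Area = 23² = 529.

529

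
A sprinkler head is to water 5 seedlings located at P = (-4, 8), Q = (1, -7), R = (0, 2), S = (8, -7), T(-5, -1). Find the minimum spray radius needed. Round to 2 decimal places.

9.60

The farthest pair is P–S with squared distance 369. The circle on this segment as diameter has centre (2, 0.5) and r² = 369/4 = 92.25.
Check Q: distance² to centre = 57.25 ≤ 92.25, so it lies inside.
All remaining points lie in this disk, and no smaller disk contains both endpoints, so this is the minimum enclosing circle.
r = √(92.25) ≈ 9.60.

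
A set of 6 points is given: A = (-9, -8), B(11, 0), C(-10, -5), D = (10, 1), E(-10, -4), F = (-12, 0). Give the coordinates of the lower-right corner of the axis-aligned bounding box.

(11, -8)

x-range [-12, 11], y-range [-8, 1].
The lower-right corner is (11, -8).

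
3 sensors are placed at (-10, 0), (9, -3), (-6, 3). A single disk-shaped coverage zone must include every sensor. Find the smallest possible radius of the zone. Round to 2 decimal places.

9.62

Call the three points A, B, C in the order given.
Side lengths²: AB² = 370, AC² = 25, BC² = 261.
Since AB² = 370 ≥ 261 + 25 = 286, the angle opposite AB is not acute, so the smallest enclosing circle has AB as diameter.
Centre = midpoint of AB = (-0.5, -1.5), r² = 370/4 = 92.5.
r = √(92.5) ≈ 9.62.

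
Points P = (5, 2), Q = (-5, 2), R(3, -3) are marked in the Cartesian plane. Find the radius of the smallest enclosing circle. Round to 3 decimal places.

5.080

Side lengths²: PQ² = 100, PR² = 29, QR² = 89.
Since PQ² = 100 < 89 + 29 = 118, the triangle is acute, so the smallest enclosing circle is the circumcircle.
Circumcentre = (0, 1.1), r² = 25.81.
r = √(25.81) ≈ 5.080.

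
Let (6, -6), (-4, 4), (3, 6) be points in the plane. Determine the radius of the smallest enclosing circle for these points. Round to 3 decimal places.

Call the three points A, B, C in the order given.
Side lengths²: AB² = 200, AC² = 153, BC² = 53.
Since AB² = 200 < 153 + 53 = 206, the triangle is acute, so the smallest enclosing circle is the circumcircle.
Circumcentre = (7/6, -5/6), r² = 901/18.
r = √(901/18) ≈ 7.075.

7.075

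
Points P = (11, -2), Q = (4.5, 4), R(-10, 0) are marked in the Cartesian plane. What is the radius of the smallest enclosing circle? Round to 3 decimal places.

10.548

Side lengths²: PQ² = 78.25, PR² = 445, QR² = 226.25.
Since PR² = 445 ≥ 226.25 + 78.25 = 304.5, the angle opposite PR is not acute, so the smallest enclosing circle has PR as diameter.
Centre = midpoint of PR = (0.5, -1), r² = 445/4 = 111.25.
r = √(111.25) ≈ 10.548.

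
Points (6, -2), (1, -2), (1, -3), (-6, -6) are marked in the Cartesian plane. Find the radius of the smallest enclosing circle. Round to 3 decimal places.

6.325

A smallest enclosing disk is always determined by at most three of the input points on its boundary.
The farthest pair is (6, -2)–(-6, -6) with squared distance 160. The circle on this segment as diameter has centre (0, -4) and r² = 160/4 = 40.
Check (1, -2): distance² to centre = 5 ≤ 40, so it lies inside.
All remaining points lie in this disk, and no smaller disk contains both endpoints, so this is the minimum enclosing circle.
r = √40 ≈ 6.325.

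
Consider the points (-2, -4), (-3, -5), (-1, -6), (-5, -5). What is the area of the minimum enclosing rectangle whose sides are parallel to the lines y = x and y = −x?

10

In coordinates u = x + y, v = x − y the rectangle is axis-aligned; the map (x,y)→(u,v) scales areas by 2.
u-values: -6, -8, -7, -10; range = -6 − (-10) = 4.
v-values: 2, 2, 5, 0; range = 5 − 0 = 5.
Area = (4 × 5) / 2 = 10.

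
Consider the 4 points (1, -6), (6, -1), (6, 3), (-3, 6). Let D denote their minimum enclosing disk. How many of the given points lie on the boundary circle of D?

The minimum enclosing circle of a finite set is fixed by two of the points (as a diameter) or three (as a circumcircle).
The minimum enclosing circle is determined by three boundary points: (1, -6), (6, 3), (-3, 6).
Their circumcentre is (0.125, 0.375) with r² = 41.40625.
The farthest remaining point (6, -1) is at distance² 36.40625 ≤ 41.40625.
The points at distance exactly r from the centre are (1, -6), (6, 3), (-3, 6) — 3 points.

3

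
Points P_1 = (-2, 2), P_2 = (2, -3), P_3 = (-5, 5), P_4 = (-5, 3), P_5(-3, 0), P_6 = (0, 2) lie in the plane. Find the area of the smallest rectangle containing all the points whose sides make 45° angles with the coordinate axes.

In coordinates u = x + y, v = x − y the rectangle is axis-aligned; the map (x,y)→(u,v) scales areas by 2.
u-values: 0, -1, 0, -2, -3, 2; range = 2 − (-3) = 5.
v-values: -4, 5, -10, -8, -3, -2; range = 5 − (-10) = 15.
Area = (5 × 15) / 2 = 37.5.

37.5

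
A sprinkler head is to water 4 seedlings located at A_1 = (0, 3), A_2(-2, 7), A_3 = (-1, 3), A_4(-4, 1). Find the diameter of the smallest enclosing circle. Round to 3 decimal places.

The farthest pair is A_2–A_4 with squared distance 40. The circle on this segment as diameter has centre (-3, 4) and r² = 40/4 = 10.
Check A_1: distance² to centre = 10 ≤ 10, so it lies inside.
All remaining points lie in this disk, and no smaller disk contains both endpoints, so this is the minimum enclosing circle.
Diameter = 2r = 2√10 ≈ 6.325.

6.325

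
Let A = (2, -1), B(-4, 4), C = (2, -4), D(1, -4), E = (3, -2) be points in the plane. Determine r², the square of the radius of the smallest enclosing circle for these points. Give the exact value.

25

The farthest pair is B–C with squared distance 100. The circle on this segment as diameter has centre (-1, 0) and r² = 100/4 = 25.
Check A: distance² to centre = 10 ≤ 25, so it lies inside.
All remaining points lie in this disk, and no smaller disk contains both endpoints, so this is the minimum enclosing circle.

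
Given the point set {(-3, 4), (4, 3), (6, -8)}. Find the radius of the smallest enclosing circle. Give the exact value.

Call the three points A, B, C in the order given.
Side lengths²: AB² = 50, AC² = 225, BC² = 125.
Since AC² = 225 ≥ 125 + 50 = 175, the angle opposite AC is not acute, so the smallest enclosing circle has AC as diameter.
Centre = midpoint of AC = (1.5, -2), r² = 225/4 = 56.25.
r = √(56.25) = 7.5.

7.5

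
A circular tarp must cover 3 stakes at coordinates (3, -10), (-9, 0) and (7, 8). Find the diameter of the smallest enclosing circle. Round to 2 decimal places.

Call the three points A, B, C in the order given.
Side lengths²: AB² = 244, AC² = 340, BC² = 320.
Since AC² = 340 < 320 + 244 = 564, the triangle is acute, so the smallest enclosing circle is the circumcircle.
Circumcentre = (1.0625, -0.125), r² = 101.26953125.
Diameter = 2r = 2√(101.26953125) ≈ 20.13.

20.13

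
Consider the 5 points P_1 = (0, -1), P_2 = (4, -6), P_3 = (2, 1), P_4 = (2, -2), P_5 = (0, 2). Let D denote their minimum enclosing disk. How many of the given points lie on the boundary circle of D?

2

The farthest pair is P_2–P_5 with squared distance 80. The circle on this segment as diameter has centre (2, -2) and r² = 80/4 = 20.
Check P_1: distance² to centre = 5 ≤ 20, so it lies inside.
All remaining points lie in this disk, and no smaller disk contains both endpoints, so this is the minimum enclosing circle.
The points at distance exactly r from the centre are P_2, P_5 — 2 points.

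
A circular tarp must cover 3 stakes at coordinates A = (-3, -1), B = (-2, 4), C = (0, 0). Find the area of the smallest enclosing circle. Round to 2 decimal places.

20.84

Side lengths²: AB² = 26, AC² = 10, BC² = 20.
Since AB² = 26 < 20 + 10 = 30, the triangle is acute, so the smallest enclosing circle is the circumcircle.
Circumcentre = (-15/7, 10/7), r² = 325/49.
Area = π·r² = π·325/49 ≈ 20.84.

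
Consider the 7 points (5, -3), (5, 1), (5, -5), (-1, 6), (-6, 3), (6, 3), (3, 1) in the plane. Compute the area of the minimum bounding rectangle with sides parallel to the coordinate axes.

132

x ranges over [-6, 6], width 12.
y ranges over [-5, 6], height 11.
Area = 12 × 11 = 132.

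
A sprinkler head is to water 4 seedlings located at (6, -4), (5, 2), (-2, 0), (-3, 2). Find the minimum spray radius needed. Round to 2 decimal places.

5.41

The minimum enclosing circle of a finite set is fixed by two of the points (as a diameter) or three (as a circumcircle).
The farthest pair is (6, -4)–(-3, 2) with squared distance 117. The circle on this segment as diameter has centre (1.5, -1) and r² = 117/4 = 29.25.
Check (5, 2): distance² to centre = 21.25 ≤ 29.25, so it lies inside.
All remaining points lie in this disk, and no smaller disk contains both endpoints, so this is the minimum enclosing circle.
r = √(29.25) ≈ 5.41.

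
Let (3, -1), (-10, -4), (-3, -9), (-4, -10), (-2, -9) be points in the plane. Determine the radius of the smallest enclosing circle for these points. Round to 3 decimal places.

The minimum enclosing circle is determined by three boundary points: (3, -1), (-10, -4), (-4, -10).
Their circumcentre is (-3.3125, -3.3125) with r² = 45.1953125.
The farthest remaining point (-2, -9) is at distance² 34.0703125 ≤ 45.1953125.
r = √(45.1953125) ≈ 6.723.

6.723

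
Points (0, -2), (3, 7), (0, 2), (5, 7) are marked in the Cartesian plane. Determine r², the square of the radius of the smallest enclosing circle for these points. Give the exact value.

26.5

A smallest enclosing disk is always determined by at most three of the input points on its boundary.
The farthest pair is (0, -2)–(5, 7) with squared distance 106. The circle on this segment as diameter has centre (2.5, 2.5) and r² = 106/4 = 26.5.
Check (3, 7): distance² to centre = 20.5 ≤ 26.5, so it lies inside.
All remaining points lie in this disk, and no smaller disk contains both endpoints, so this is the minimum enclosing circle.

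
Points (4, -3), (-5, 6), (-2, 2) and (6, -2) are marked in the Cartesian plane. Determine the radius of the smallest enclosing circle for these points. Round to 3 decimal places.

The minimum enclosing circle of a finite set is fixed by two of the points (as a diameter) or three (as a circumcircle).
The farthest pair is (-5, 6)–(6, -2) with squared distance 185. The circle on this segment as diameter has centre (0.5, 2) and r² = 185/4 = 46.25.
Check (4, -3): distance² to centre = 37.25 ≤ 46.25, so it lies inside.
All remaining points lie in this disk, and no smaller disk contains both endpoints, so this is the minimum enclosing circle.
r = √(46.25) ≈ 6.801.

6.801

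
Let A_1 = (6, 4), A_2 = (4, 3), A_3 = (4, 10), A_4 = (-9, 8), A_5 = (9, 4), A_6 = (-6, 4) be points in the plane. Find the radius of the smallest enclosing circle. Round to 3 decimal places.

The minimum enclosing circle of a finite set is fixed by two of the points (as a diameter) or three (as a circumcircle).
The farthest pair is A_4–A_5 with squared distance 340. The circle on this segment as diameter has centre (0, 6) and r² = 340/4 = 85.
Check A_1: distance² to centre = 40 ≤ 85, so it lies inside.
All remaining points lie in this disk, and no smaller disk contains both endpoints, so this is the minimum enclosing circle.
r = √85 ≈ 9.220.

9.220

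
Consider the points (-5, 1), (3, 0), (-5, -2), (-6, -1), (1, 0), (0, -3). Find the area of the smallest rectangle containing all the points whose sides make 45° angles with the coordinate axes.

45

In coordinates u = x + y, v = x − y the rectangle is axis-aligned; the map (x,y)→(u,v) scales areas by 2.
u-values: -4, 3, -7, -7, 1, -3; range = 3 − (-7) = 10.
v-values: -6, 3, -3, -5, 1, 3; range = 3 − (-6) = 9.
Area = (10 × 9) / 2 = 45.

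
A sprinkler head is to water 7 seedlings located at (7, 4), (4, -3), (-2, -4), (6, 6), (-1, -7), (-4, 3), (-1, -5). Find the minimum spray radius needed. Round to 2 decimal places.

7.38

The minimum enclosing circle of a finite set is fixed by two of the points (as a diameter) or three (as a circumcircle).
The farthest pair is (6, 6)–(-1, -7) with squared distance 218. The circle on this segment as diameter has centre (2.5, -0.5) and r² = 218/4 = 54.5.
Check (7, 4): distance² to centre = 40.5 ≤ 54.5, so it lies inside.
All remaining points lie in this disk, and no smaller disk contains both endpoints, so this is the minimum enclosing circle.
r = √(54.5) ≈ 7.38.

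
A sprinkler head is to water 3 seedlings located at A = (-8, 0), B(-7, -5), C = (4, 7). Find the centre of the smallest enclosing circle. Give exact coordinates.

Side lengths²: AB² = 26, AC² = 193, BC² = 265.
Since BC² = 265 ≥ 193 + 26 = 219, the angle opposite BC is not acute, so the smallest enclosing circle has BC as diameter.
Centre = midpoint of BC = (-1.5, 1), r² = 265/4 = 66.25.
Centre = (-1.5, 1).

(-1.5, 1)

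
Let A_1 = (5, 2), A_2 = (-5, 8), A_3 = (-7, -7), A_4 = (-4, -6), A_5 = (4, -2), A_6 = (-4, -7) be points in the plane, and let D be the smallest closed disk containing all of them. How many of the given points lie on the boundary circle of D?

3

The minimum enclosing circle of a finite set is fixed by two of the points (as a diameter) or three (as a circumcircle).
The minimum enclosing circle is determined by three boundary points: A_1, A_2, A_3.
Their circumcentre is (-53/18, 5/54) with r² = 97325/1458.
The farthest remaining point A_5 is at distance² 76697/1458 ≤ 97325/1458.
The points at distance exactly r from the centre are A_1, A_2, A_3 — 3 points.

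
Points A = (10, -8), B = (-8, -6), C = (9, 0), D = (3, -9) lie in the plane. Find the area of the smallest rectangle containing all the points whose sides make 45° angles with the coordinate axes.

In coordinates u = x + y, v = x − y the rectangle is axis-aligned; the map (x,y)→(u,v) scales areas by 2.
u-values: 2, -14, 9, -6; range = 9 − (-14) = 23.
v-values: 18, -2, 9, 12; range = 18 − (-2) = 20.
Area = (23 × 20) / 2 = 230.

230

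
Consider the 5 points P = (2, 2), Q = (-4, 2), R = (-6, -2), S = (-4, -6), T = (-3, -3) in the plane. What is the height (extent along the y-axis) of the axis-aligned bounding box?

max y = 2, min y = -6, so height = 8.

8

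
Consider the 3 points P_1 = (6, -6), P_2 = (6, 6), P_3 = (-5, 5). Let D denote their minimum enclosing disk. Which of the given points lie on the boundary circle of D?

Side lengths²: P_1P_2² = 144, P_1P_3² = 242, P_2P_3² = 122.
Since P_1P_3² = 242 < 144 + 122 = 266, the triangle is acute, so the smallest enclosing circle is the circumcircle.
Circumcentre = (1, 0), r² = 61.
The points at distance exactly r from the centre are P_1, P_2, P_3 — 3 points.

P_1, P_2, P_3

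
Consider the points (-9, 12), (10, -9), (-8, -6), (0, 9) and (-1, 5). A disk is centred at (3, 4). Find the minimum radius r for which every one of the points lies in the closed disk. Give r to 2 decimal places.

14.87

The required radius is the distance from (3, 4) to the farthest point.
Squared distances: 208, 218, 221, 34, 17.
Maximum is 221, attained at (-8, -6).
r = √221 ≈ 14.87.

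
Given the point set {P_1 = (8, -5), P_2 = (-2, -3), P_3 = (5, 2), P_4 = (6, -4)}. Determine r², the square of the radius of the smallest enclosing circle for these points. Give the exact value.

27.244140625

The minimum enclosing circle of a finite set is fixed by two of the points (as a diameter) or three (as a circumcircle).
The minimum enclosing circle is determined by three boundary points: P_1, P_2, P_3.
Their circumcentre is (3.21875, -2.90625) with r² = 27.244140625.
The farthest remaining point P_4 is at distance² 8.931640625 ≤ 27.244140625.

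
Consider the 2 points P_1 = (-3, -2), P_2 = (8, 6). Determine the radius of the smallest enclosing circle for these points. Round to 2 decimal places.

6.80

The smallest circle enclosing two points has them as diameter endpoints.
Centre = midpoint = (2.5, 2); r² = |P_1P_2|²/4 = 185/4 = 46.25.
r = √(46.25) ≈ 6.80.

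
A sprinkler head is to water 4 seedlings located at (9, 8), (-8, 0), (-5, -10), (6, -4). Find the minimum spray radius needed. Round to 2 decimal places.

11.40

The farthest pair is (9, 8)–(-5, -10) with squared distance 520. The circle on this segment as diameter has centre (2, -1) and r² = 520/4 = 130.
Check (-8, 0): distance² to centre = 101 ≤ 130, so it lies inside.
All remaining points lie in this disk, and no smaller disk contains both endpoints, so this is the minimum enclosing circle.
r = √130 ≈ 11.40.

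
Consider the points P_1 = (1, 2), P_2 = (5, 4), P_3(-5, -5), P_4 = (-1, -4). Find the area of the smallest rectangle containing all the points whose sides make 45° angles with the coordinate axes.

38

In coordinates u = x + y, v = x − y the rectangle is axis-aligned; the map (x,y)→(u,v) scales areas by 2.
u-values: 3, 9, -10, -5; range = 9 − (-10) = 19.
v-values: -1, 1, 0, 3; range = 3 − (-1) = 4.
Area = (19 × 4) / 2 = 38.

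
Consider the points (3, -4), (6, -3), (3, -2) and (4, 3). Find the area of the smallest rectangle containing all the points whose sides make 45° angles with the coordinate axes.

32

In coordinates u = x + y, v = x − y the rectangle is axis-aligned; the map (x,y)→(u,v) scales areas by 2.
u-values: -1, 3, 1, 7; range = 7 − (-1) = 8.
v-values: 7, 9, 5, 1; range = 9 − 1 = 8.
Area = (8 × 8) / 2 = 32.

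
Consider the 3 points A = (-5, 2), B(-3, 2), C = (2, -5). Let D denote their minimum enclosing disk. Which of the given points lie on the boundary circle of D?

A, C

Side lengths²: AB² = 4, AC² = 98, BC² = 74.
Since AC² = 98 ≥ 74 + 4 = 78, the angle opposite AC is not acute, so the smallest enclosing circle has AC as diameter.
Centre = midpoint of AC = (-1.5, -1.5), r² = 98/4 = 24.5.
The points at distance exactly r from the centre are A, C — 2 points.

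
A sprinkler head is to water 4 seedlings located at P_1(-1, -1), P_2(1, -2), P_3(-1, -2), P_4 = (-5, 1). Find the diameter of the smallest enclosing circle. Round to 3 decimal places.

The minimum enclosing circle of a finite set is fixed by two of the points (as a diameter) or three (as a circumcircle).
The farthest pair is P_2–P_4 with squared distance 45. The circle on this segment as diameter has centre (-2, -0.5) and r² = 45/4 = 11.25.
Check P_1: distance² to centre = 1.25 ≤ 11.25, so it lies inside.
All remaining points lie in this disk, and no smaller disk contains both endpoints, so this is the minimum enclosing circle.
Diameter = 2r = 2√(11.25) ≈ 6.708.

6.708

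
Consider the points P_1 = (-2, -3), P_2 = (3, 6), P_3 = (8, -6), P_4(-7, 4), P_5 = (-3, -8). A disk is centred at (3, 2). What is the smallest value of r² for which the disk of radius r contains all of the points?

The required radius is the distance from (3, 2) to the farthest point.
Squared distances: 50, 16, 89, 104, 136.
Maximum is 136, attained at P_5.

136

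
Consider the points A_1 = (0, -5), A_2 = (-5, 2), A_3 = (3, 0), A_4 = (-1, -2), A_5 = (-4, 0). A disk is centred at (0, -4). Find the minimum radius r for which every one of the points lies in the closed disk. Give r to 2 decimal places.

7.81

The required radius is the distance from (0, -4) to the farthest point.
Squared distances: 1, 61, 25, 5, 32.
Maximum is 61, attained at A_2.
r = √61 ≈ 7.81.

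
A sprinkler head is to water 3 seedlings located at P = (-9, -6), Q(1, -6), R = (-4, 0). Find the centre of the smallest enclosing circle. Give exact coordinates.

(-4, -61/12)

Side lengths²: PQ² = 100, PR² = 61, QR² = 61.
Since PQ² = 100 < 61 + 61 = 122, the triangle is acute, so the smallest enclosing circle is the circumcircle.
Circumcentre = (-4, -61/12), r² = 3721/144.
Centre = (-4, -61/12).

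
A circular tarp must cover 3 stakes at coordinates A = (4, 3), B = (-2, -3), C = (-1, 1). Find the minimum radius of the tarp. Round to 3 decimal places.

Side lengths²: AB² = 72, AC² = 29, BC² = 17.
Since AB² = 72 ≥ 29 + 17 = 46, the angle opposite AB is not acute, so the smallest enclosing circle has AB as diameter.
Centre = midpoint of AB = (1, 0), r² = 72/4 = 18.
r = √18 ≈ 4.243.

4.243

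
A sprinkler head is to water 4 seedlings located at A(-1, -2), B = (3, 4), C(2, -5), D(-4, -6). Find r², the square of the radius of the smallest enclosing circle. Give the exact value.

37.25

By Welzl's lemma the MEC is supported by two points (diametrically opposite) or three points (on a circumcircle).
The farthest pair is B–D with squared distance 149. The circle on this segment as diameter has centre (-0.5, -1) and r² = 149/4 = 37.25.
Check A: distance² to centre = 1.25 ≤ 37.25, so it lies inside.
All remaining points lie in this disk, and no smaller disk contains both endpoints, so this is the minimum enclosing circle.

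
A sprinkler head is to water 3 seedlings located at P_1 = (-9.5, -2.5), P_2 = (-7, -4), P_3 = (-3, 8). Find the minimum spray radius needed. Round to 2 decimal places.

Side lengths²: P_1P_2² = 8.5, P_1P_3² = 152.5, P_2P_3² = 160.
Since P_2P_3² = 160 < 152.5 + 8.5 = 161, the triangle is acute, so the smallest enclosing circle is the circumcircle.
Circumcentre = (-61/12, 73/36), r² = 25925/648.
r = √(25925/648) ≈ 6.33.

6.33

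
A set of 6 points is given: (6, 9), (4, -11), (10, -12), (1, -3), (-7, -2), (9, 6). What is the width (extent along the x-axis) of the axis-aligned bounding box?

max x = 10, min x = -7, so width = 17.

17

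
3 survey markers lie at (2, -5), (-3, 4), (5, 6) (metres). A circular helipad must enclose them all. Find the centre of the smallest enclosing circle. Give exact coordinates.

(83/41, 37/41)

Call the three points A, B, C in the order given.
Side lengths²: AB² = 106, AC² = 130, BC² = 68.
Since AC² = 130 < 106 + 68 = 174, the triangle is acute, so the smallest enclosing circle is the circumcircle.
Circumcentre = (83/41, 37/41), r² = 58565/1681.
Centre = (83/41, 37/41).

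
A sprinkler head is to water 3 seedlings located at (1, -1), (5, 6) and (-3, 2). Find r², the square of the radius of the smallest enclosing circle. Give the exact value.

20.3125

Call the three points A, B, C in the order given.
Side lengths²: AB² = 65, AC² = 25, BC² = 80.
Since BC² = 80 < 65 + 25 = 90, the triangle is acute, so the smallest enclosing circle is the circumcircle.
Circumcentre = (1.25, 3.5), r² = 20.3125.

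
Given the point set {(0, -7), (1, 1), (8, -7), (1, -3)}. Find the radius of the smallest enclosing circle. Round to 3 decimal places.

5.356

A smallest enclosing disk is always determined by at most three of the input points on its boundary.
The minimum enclosing circle is determined by three boundary points: (0, -7), (1, 1), (8, -7).
Their circumcentre is (4, -3.4375) with r² = 28.69140625.
The farthest remaining point (1, -3) is at distance² 9.19140625 ≤ 28.69140625.
r = √(28.69140625) ≈ 5.356.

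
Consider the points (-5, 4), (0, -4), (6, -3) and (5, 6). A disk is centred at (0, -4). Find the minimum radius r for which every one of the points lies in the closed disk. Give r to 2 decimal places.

The required radius is the distance from (0, -4) to the farthest point.
Squared distances: 89, 0, 37, 125.
Maximum is 125, attained at (5, 6).
r = √125 ≈ 11.18.

11.18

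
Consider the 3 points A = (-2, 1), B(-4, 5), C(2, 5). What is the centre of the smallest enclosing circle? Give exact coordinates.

(-1, 4)

Side lengths²: AB² = 20, AC² = 32, BC² = 36.
Since BC² = 36 < 32 + 20 = 52, the triangle is acute, so the smallest enclosing circle is the circumcircle.
Circumcentre = (-1, 4), r² = 10.
Centre = (-1, 4).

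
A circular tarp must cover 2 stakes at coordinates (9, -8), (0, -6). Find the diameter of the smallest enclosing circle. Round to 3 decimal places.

9.220

The smallest circle enclosing two points has them as diameter endpoints.
Centre = midpoint = (4.5, -7); r² = |(9, -8)−(0, -6)|²/4 = 85/4 = 21.25.
Diameter = 2r = 2√(21.25) ≈ 9.220.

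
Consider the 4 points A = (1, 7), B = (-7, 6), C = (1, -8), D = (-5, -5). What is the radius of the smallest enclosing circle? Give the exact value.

8.125

The minimum enclosing circle is determined by three boundary points: A, B, C.
Their circumcentre is (-2.125, -0.5) with r² = 66.015625.
The farthest remaining point D is at distance² 28.515625 ≤ 66.015625.
r = √(66.015625) = 8.125.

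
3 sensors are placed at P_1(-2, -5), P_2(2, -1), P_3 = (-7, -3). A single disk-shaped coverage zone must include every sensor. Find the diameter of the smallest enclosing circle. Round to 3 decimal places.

9.220

Side lengths²: P_1P_2² = 32, P_1P_3² = 29, P_2P_3² = 85.
Since P_2P_3² = 85 ≥ 32 + 29 = 61, the angle opposite P_2P_3 is not acute, so the smallest enclosing circle has P_2P_3 as diameter.
Centre = midpoint of P_2P_3 = (-2.5, -2), r² = 85/4 = 21.25.
Diameter = 2r = 2√(21.25) ≈ 9.220.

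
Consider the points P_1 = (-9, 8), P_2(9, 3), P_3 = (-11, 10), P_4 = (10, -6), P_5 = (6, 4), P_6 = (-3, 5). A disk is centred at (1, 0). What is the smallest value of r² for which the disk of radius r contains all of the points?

244

The required radius is the distance from (1, 0) to the farthest point.
Squared distances: 164, 73, 244, 117, 41, 41.
Maximum is 244, attained at P_3.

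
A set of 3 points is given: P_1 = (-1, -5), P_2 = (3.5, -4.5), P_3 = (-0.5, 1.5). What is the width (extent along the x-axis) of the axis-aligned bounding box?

4.5

max x = 3.5, min x = -1, so width = 4.5.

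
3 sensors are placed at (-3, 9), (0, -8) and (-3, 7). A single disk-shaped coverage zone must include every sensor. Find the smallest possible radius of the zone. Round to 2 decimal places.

Call the three points A, B, C in the order given.
Side lengths²: AB² = 298, AC² = 4, BC² = 234.
Since AB² = 298 ≥ 234 + 4 = 238, the angle opposite AB is not acute, so the smallest enclosing circle has AB as diameter.
Centre = midpoint of AB = (-1.5, 0.5), r² = 298/4 = 74.5.
r = √(74.5) ≈ 8.63.

8.63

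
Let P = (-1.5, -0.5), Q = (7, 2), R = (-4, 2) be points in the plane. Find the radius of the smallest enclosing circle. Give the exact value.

Side lengths²: PQ² = 78.5, PR² = 12.5, QR² = 121.
Since QR² = 121 ≥ 78.5 + 12.5 = 91, the angle opposite QR is not acute, so the smallest enclosing circle has QR as diameter.
Centre = midpoint of QR = (1.5, 2), r² = 121/4 = 30.25.
r = √(30.25) = 5.5.

5.5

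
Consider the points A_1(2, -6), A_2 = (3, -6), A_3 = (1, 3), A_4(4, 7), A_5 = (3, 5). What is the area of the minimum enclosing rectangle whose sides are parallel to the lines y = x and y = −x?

In coordinates u = x + y, v = x − y the rectangle is axis-aligned; the map (x,y)→(u,v) scales areas by 2.
u-values: -4, -3, 4, 11, 8; range = 11 − (-4) = 15.
v-values: 8, 9, -2, -3, -2; range = 9 − (-3) = 12.
Area = (15 × 12) / 2 = 90.

90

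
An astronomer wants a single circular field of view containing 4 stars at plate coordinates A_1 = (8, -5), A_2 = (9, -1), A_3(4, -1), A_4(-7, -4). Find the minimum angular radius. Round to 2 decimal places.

8.14

The minimum enclosing circle of a finite set is fixed by two of the points (as a diameter) or three (as a circumcircle).
The farthest pair is A_2–A_4 with squared distance 265. The circle on this segment as diameter has centre (1, -2.5) and r² = 265/4 = 66.25.
Check A_1: distance² to centre = 55.25 ≤ 66.25, so it lies inside.
All remaining points lie in this disk, and no smaller disk contains both endpoints, so this is the minimum enclosing circle.
r = √(66.25) ≈ 8.14.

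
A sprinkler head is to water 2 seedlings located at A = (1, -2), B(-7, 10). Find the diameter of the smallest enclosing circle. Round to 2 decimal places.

14.42

The smallest circle enclosing two points has them as diameter endpoints.
Centre = midpoint = (-3, 4); r² = |AB|²/4 = 208/4 = 52.
Diameter = 2r = 2√52 ≈ 14.42.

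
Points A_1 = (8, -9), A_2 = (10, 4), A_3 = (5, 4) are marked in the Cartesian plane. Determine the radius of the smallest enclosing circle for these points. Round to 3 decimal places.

6.749

Side lengths²: A_1A_2² = 173, A_1A_3² = 178, A_2A_3² = 25.
Since A_1A_3² = 178 < 173 + 25 = 198, the triangle is acute, so the smallest enclosing circle is the circumcircle.
Circumcentre = (7.5, -59/26), r² = 15397/338.
r = √(15397/338) ≈ 6.749.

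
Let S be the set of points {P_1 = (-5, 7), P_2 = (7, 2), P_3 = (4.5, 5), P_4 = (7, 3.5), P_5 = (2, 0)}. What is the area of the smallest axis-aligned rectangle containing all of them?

x ranges over [-5, 7], width 12.
y ranges over [0, 7], height 7.
Area = 12 × 7 = 84.

84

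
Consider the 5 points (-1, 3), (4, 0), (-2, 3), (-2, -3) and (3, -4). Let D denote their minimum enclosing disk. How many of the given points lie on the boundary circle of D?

A smallest enclosing disk is always determined by at most three of the input points on its boundary.
The farthest pair is (-2, 3)–(3, -4) with squared distance 74. The circle on this segment as diameter has centre (0.5, -0.5) and r² = 74/4 = 18.5.
Check (-1, 3): distance² to centre = 14.5 ≤ 18.5, so it lies inside.
All remaining points lie in this disk, and no smaller disk contains both endpoints, so this is the minimum enclosing circle.
The points at distance exactly r from the centre are (-2, 3), (3, -4) — 2 points.

2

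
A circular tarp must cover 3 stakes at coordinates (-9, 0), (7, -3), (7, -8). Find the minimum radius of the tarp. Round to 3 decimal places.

Call the three points A, B, C in the order given.
Side lengths²: AB² = 265, AC² = 320, BC² = 25.
Since AC² = 320 ≥ 265 + 25 = 290, the angle opposite AC is not acute, so the smallest enclosing circle has AC as diameter.
Centre = midpoint of AC = (-1, -4), r² = 320/4 = 80.
r = √80 ≈ 8.944.

8.944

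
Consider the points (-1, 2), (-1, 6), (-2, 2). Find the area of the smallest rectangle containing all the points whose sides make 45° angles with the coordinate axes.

In coordinates u = x + y, v = x − y the rectangle is axis-aligned; the map (x,y)→(u,v) scales areas by 2.
u-values: 1, 5, 0; range = 5 − 0 = 5.
v-values: -3, -7, -4; range = -3 − (-7) = 4.
Area = (5 × 4) / 2 = 10.

10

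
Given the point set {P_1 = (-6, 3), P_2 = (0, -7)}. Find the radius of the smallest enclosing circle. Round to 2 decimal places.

The smallest circle enclosing two points has them as diameter endpoints.
Centre = midpoint = (-3, -2); r² = |P_1P_2|²/4 = 136/4 = 34.
r = √34 ≈ 5.83.

5.83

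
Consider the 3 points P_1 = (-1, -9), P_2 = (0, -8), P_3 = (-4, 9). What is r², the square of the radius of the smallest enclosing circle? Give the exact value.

Side lengths²: P_1P_2² = 2, P_1P_3² = 333, P_2P_3² = 305.
Since P_1P_3² = 333 ≥ 305 + 2 = 307, the angle opposite P_1P_3 is not acute, so the smallest enclosing circle has P_1P_3 as diameter.
Centre = midpoint of P_1P_3 = (-2.5, 0), r² = 333/4 = 83.25.

83.25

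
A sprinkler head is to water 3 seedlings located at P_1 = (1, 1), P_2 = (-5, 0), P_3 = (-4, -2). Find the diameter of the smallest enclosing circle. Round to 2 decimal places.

Side lengths²: P_1P_2² = 37, P_1P_3² = 34, P_2P_3² = 5.
Since P_1P_2² = 37 < 34 + 5 = 39, the triangle is acute, so the smallest enclosing circle is the circumcircle.
Circumcentre = (-51/26, 7/26), r² = 3145/338.
Diameter = 2r = 2√(3145/338) ≈ 6.10.

6.10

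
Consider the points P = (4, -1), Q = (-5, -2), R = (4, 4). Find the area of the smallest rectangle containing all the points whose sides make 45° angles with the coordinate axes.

60

In coordinates u = x + y, v = x − y the rectangle is axis-aligned; the map (x,y)→(u,v) scales areas by 2.
u-values: 3, -7, 8; range = 8 − (-7) = 15.
v-values: 5, -3, 0; range = 5 − (-3) = 8.
Area = (15 × 8) / 2 = 60.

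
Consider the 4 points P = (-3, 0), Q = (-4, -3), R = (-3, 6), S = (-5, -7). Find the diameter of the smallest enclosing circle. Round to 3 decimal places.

The farthest pair is R–S with squared distance 173. The circle on this segment as diameter has centre (-4, -0.5) and r² = 173/4 = 43.25.
Check P: distance² to centre = 1.25 ≤ 43.25, so it lies inside.
All remaining points lie in this disk, and no smaller disk contains both endpoints, so this is the minimum enclosing circle.
Diameter = 2r = 2√(43.25) ≈ 13.153.

13.153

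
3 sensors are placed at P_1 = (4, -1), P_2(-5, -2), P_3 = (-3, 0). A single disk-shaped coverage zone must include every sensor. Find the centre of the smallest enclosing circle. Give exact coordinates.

(-0.5, -1.5)

Side lengths²: P_1P_2² = 82, P_1P_3² = 50, P_2P_3² = 8.
Since P_1P_2² = 82 ≥ 50 + 8 = 58, the angle opposite P_1P_2 is not acute, so the smallest enclosing circle has P_1P_2 as diameter.
Centre = midpoint of P_1P_2 = (-0.5, -1.5), r² = 82/4 = 20.5.
Centre = (-0.5, -1.5).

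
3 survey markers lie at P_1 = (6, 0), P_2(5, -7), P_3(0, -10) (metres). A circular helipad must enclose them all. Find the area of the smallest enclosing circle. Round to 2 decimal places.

106.81

Side lengths²: P_1P_2² = 50, P_1P_3² = 136, P_2P_3² = 34.
Since P_1P_3² = 136 ≥ 50 + 34 = 84, the angle opposite P_1P_3 is not acute, so the smallest enclosing circle has P_1P_3 as diameter.
Centre = midpoint of P_1P_3 = (3, -5), r² = 136/4 = 34.
Area = π·r² = π·34 ≈ 106.81.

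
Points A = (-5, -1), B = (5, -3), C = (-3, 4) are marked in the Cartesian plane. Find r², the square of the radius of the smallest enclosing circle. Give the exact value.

42601/1458

Side lengths²: AB² = 104, AC² = 29, BC² = 113.
Since BC² = 113 < 104 + 29 = 133, the triangle is acute, so the smallest enclosing circle is the circumcircle.
Circumcentre = (19/54, -13/54), r² = 42601/1458.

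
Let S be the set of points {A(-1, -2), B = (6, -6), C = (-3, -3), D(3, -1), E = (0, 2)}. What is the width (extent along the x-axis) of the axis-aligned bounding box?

9

max x = 6, min x = -3, so width = 9.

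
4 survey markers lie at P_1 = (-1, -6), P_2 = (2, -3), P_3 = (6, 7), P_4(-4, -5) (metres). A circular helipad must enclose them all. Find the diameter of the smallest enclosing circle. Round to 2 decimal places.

15.62

By Welzl's lemma the MEC is supported by two points (diametrically opposite) or three points (on a circumcircle).
The farthest pair is P_3–P_4 with squared distance 244. The circle on this segment as diameter has centre (1, 1) and r² = 244/4 = 61.
Check P_1: distance² to centre = 53 ≤ 61, so it lies inside.
All remaining points lie in this disk, and no smaller disk contains both endpoints, so this is the minimum enclosing circle.
Diameter = 2r = 2√61 ≈ 15.62.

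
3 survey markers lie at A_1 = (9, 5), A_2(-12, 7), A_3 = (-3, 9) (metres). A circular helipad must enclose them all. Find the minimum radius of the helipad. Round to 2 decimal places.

10.55

Side lengths²: A_1A_2² = 445, A_1A_3² = 160, A_2A_3² = 85.
Since A_1A_2² = 445 ≥ 160 + 85 = 245, the angle opposite A_1A_2 is not acute, so the smallest enclosing circle has A_1A_2 as diameter.
Centre = midpoint of A_1A_2 = (-1.5, 6), r² = 445/4 = 111.25.
r = √(111.25) ≈ 10.55.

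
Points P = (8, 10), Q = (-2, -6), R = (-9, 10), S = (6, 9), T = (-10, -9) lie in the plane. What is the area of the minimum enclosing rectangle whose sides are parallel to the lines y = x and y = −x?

In coordinates u = x + y, v = x − y the rectangle is axis-aligned; the map (x,y)→(u,v) scales areas by 2.
u-values: 18, -8, 1, 15, -19; range = 18 − (-19) = 37.
v-values: -2, 4, -19, -3, -1; range = 4 − (-19) = 23.
Area = (37 × 23) / 2 = 425.5.

425.5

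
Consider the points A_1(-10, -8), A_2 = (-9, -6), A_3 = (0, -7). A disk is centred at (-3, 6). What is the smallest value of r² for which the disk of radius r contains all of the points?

245

The required radius is the distance from (-3, 6) to the farthest point.
Squared distances: 245, 180, 178.
Maximum is 245, attained at A_1.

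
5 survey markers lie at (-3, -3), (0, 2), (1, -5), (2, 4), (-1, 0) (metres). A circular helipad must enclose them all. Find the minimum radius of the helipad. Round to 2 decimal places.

4.58

A smallest enclosing disk is always determined by at most three of the input points on its boundary.
The minimum enclosing circle is determined by three boundary points: (-3, -3), (1, -5), (2, 4).
Their circumcentre is (15/19, -8/19) with r² = 7585/361.
The farthest remaining point (0, 2) is at distance² 2341/361 ≤ 7585/361.
r = √(7585/361) ≈ 4.58.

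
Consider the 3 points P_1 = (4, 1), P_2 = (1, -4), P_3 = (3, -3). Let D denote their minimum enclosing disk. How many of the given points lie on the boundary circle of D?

Side lengths²: P_1P_2² = 34, P_1P_3² = 17, P_2P_3² = 5.
Since P_1P_2² = 34 ≥ 17 + 5 = 22, the angle opposite P_1P_2 is not acute, so the smallest enclosing circle has P_1P_2 as diameter.
Centre = midpoint of P_1P_2 = (2.5, -1.5), r² = 34/4 = 8.5.
The points at distance exactly r from the centre are P_1, P_2 — 2 points.

2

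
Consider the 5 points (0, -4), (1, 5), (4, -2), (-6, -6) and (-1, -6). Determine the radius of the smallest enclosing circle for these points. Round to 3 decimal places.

A smallest enclosing disk is always determined by at most three of the input points on its boundary.
The minimum enclosing circle is determined by three boundary points: (1, 5), (4, -2), (-6, -6).
Their circumcentre is (-97/41, -24/41) with r² = 71485/1681.
The farthest remaining point (-1, -6) is at distance² 52420/1681 ≤ 71485/1681.
r = √(71485/1681) ≈ 6.521.

6.521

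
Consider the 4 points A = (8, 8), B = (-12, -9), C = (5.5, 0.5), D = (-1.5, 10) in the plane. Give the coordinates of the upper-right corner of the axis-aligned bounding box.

x-range [-12, 8], y-range [-9, 10].
The upper-right corner is (8, 10).

(8, 10)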